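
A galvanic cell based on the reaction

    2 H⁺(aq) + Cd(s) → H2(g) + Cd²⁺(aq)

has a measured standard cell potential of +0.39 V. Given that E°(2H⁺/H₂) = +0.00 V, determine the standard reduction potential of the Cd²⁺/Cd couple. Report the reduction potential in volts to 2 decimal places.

−0.39 V

In the reaction as written the 2H⁺/H₂ couple is reduced (cathode) and Cd²⁺/Cd is oxidized (anode), so E°cell = E°(2H⁺/H₂) − E°(Cd²⁺/Cd).
E°(Cd²⁺/Cd) = E°(cathode) − E°cell = +0.00 − (+0.39) = −0.39 V.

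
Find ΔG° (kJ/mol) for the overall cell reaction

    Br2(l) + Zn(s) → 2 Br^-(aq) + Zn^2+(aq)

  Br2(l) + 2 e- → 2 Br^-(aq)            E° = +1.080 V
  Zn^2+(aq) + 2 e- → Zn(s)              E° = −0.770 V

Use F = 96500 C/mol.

−357 kJ/mol

In the reaction as written Br2(l) is reduced, so the Br₂/Br⁻ couple is the cathode and Zn²⁺/Zn is the anode.
E°cell = +1.080 − (−0.770) = +1.850 V; balancing electrons gives n = 2.
ΔG° = −nFE°cell = −(2)(96500)(+1.850) J/mol = −357 kJ/mol.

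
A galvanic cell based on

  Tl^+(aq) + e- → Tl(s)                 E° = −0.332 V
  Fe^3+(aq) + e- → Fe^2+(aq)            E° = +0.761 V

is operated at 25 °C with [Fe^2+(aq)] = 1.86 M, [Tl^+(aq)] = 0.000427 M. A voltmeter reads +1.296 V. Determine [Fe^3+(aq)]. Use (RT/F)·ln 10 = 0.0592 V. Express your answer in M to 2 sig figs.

2.1 M

With Fe³⁺/Fe²⁺ at the cathode and Tl⁺/Tl at the anode, E°cell = +0.761 − (−0.332) = +1.093 V (n = 1).
Rearranging E = E° − (0.0592/n)·log Q gives log Q = 1(+1.093 − (+1.296))/0.0592 = −3.429.
For Fe^3+(aq) + Tl(s) → Fe^2+(aq) + Tl^+(aq), the reaction quotient is Q = ([Fe^2+(aq)]·[Tl^+(aq)]) / [Fe^3+(aq)].
Substituting the known concentrations and solving, log [Fe^3+(aq)] = 0.329 and [Fe^3+(aq)] = 2.1 M.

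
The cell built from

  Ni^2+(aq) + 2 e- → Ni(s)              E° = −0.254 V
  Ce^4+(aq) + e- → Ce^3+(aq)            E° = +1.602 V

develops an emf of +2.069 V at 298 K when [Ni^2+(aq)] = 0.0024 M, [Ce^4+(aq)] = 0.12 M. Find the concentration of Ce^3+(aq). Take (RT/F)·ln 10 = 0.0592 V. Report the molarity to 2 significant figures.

Ce⁴⁺/Ce³⁺ is the cathode (higher E°); E°cell = +1.602 − (−0.254) = +1.856 V with n = 2.
Rearranging E = E° − (0.0592/n)·log Q gives log Q = 2(+1.856 − (+2.069))/0.0592 = −7.196.
For 2 Ce^4+(aq) + Ni(s) → 2 Ce^3+(aq) + Ni^2+(aq), the reaction quotient is Q = ([Ce^3+(aq)]^2·[Ni^2+(aq)]) / [Ce^4+(aq)]^2.
Substituting the known concentrations and solving, log [Ce^3+(aq)] = −3.209 and [Ce^3+(aq)] = 0.00062 M.

0.00062 M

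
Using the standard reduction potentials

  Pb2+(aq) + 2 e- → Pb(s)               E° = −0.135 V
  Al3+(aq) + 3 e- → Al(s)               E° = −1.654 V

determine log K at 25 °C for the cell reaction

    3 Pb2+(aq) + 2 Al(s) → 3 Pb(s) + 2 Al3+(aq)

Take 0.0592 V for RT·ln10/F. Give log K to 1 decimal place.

The Pb²⁺/Pb couple is reduced (cathode); E°cell = −0.135 − (−1.654) = +1.519 V with n = 6.
At equilibrium E = 0, so log K = nE°cell / 0.0592 = (6)(+1.519) / 0.0592 = 154.0.

log K = 154.0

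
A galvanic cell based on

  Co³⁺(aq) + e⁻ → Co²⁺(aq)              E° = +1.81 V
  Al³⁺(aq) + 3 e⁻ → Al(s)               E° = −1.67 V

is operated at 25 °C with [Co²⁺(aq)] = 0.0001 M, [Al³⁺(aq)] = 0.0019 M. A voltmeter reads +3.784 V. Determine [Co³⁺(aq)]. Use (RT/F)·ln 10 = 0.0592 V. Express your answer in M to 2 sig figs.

With Co³⁺/Co²⁺ at the cathode and Al³⁺/Al at the anode, E°cell = +1.81 − (−1.67) = +3.48 V (n = 3).
Since E = E° − (0.0592/n)·log Q, log Q = n(E° − E)/0.0592 = −15.405.
The balanced reaction is 3 Co³⁺(aq) + Al(s) → 3 Co²⁺(aq) + Al³⁺(aq), so Q = ([Co²⁺(aq)]^3·[Al³⁺(aq)]) / [Co³⁺(aq)]^3.
Isolating [Co³⁺(aq)] in Q = 10^{−15.405} yields log [Co³⁺(aq)] = 0.228, i.e. 1.7 M.

1.7 M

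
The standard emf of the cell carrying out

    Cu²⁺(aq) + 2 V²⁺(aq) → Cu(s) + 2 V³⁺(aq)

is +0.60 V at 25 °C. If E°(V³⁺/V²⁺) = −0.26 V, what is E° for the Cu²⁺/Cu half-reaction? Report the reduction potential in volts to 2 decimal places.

+0.34 V

In the reaction as written the Cu²⁺/Cu couple is reduced (cathode) and V³⁺/V²⁺ is oxidized (anode), so E°cell = E°(Cu²⁺/Cu) − E°(V³⁺/V²⁺).
E°(Cu²⁺/Cu) = E°cell + E°(anode) = +0.60 + (−0.26) = +0.34 V.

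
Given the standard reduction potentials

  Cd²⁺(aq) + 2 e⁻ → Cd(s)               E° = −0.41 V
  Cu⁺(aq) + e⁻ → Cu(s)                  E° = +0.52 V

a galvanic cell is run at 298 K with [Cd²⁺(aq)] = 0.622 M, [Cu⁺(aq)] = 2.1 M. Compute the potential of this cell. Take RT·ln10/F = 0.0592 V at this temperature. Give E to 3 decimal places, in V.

Cu⁺/Cu is reduced (cathode, E° = +0.52 V) and Cd²⁺/Cd is oxidized (anode).
The standard potential is +0.52 − (−0.41) = +0.93 V and the balanced reaction transfers n = 2 electrons.
The balanced reaction is 2 Cu⁺(aq) + Cd(s) → 2 Cu(s) + Cd²⁺(aq), so Q = [Cd²⁺(aq)] / [Cu⁺(aq)]^2 = 0.141 and log Q = −0.851.
Applying E = E° − (RT ln10/nF)·log Q gives +0.93 − (0.0592/2)(−0.851) = +0.955 V.

+0.955 V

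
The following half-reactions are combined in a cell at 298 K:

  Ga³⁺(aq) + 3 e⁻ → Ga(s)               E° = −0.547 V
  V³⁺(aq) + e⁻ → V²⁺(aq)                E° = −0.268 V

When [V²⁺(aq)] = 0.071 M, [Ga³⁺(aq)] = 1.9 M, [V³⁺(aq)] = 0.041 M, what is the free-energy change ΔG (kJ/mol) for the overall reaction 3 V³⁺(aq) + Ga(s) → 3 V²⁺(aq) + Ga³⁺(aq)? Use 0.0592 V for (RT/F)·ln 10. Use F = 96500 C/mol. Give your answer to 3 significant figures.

E°cell = −0.268 − (−0.547) = +0.279 V; the balanced reaction transfers n = 3 electrons.
Here Q = ([V²⁺(aq)]^3·[Ga³⁺(aq)]) / [V³⁺(aq)]^3 = 9.87 (log Q = 0.994), giving E = +0.279 − (0.0592/3)·(0.994) = +0.2594 V.
ΔG = −nFE = −(3)(96500)(+0.2594) J/mol = −75.1 kJ/mol.

−75.1 kJ/mol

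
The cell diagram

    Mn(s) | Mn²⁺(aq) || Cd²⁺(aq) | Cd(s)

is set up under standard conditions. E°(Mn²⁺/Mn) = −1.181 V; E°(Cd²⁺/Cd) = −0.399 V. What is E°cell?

By convention the left-hand electrode in cell notation is the anode (oxidation) and the right-hand electrode is the cathode (reduction).
E°cell = E°(right) − E°(left) = −0.399 − (−1.181) = +0.782 V.

+0.782 V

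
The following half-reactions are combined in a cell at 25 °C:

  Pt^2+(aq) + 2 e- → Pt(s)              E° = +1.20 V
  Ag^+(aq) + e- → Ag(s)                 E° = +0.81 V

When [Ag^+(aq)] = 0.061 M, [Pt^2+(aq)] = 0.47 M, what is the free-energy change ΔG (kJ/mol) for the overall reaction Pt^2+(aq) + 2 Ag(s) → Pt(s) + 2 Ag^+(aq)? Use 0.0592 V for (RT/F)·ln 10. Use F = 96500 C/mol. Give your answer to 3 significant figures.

E°cell = +1.20 − (+0.81) = +0.39 V; the balanced reaction transfers n = 2 electrons.
Q = [Ag^+(aq)]^2 / [Pt^2+(aq)] = 0.00792, so log Q = −2.101 and E = +0.39 − (0.0592/2)(−2.101) = +0.4522 V.
Then ΔG = −nFE = −2 × 96500 × +0.4522 J/mol = −87.3 kJ/mol.

−87.3 kJ/mol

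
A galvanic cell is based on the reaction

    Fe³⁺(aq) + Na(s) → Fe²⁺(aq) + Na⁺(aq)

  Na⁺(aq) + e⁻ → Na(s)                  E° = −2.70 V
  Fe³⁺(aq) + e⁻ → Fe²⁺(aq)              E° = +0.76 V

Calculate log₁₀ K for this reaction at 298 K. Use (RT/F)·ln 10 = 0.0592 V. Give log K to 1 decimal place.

The Fe³⁺/Fe²⁺ couple is reduced (cathode); E°cell = +0.76 − (−2.70) = +3.46 V with n = 1.
At equilibrium E = 0, so log K = nE°cell / 0.0592 = (1)(+3.46) / 0.0592 = 58.4.

log K = 58.4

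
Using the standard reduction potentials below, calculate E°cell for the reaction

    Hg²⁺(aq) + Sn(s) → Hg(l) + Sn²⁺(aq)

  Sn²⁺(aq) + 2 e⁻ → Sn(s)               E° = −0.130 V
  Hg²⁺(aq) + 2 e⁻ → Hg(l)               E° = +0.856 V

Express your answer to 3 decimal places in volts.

+0.986 V

Hg²⁺(aq) gains electrons, so the Hg²⁺/Hg couple is the cathode; the Sn²⁺/Sn couple is the anode.
E°cell = E°(cathode) − E°(anode) = +0.856 − (−0.130) = +0.986 V.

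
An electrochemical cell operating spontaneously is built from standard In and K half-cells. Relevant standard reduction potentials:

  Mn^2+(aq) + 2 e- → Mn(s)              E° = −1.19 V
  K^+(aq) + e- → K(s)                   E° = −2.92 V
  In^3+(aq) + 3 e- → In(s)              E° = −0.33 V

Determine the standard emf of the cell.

Of the two couples in this cell, the one with the more positive reduction potential is reduced at the cathode: here that is In³⁺/In (−0.33 V); K⁺/K (−2.92 V) is the anode.
E°cell = E°(cathode) − E°(anode) = −0.33 − (−2.92) = +2.59 V.

+2.59 V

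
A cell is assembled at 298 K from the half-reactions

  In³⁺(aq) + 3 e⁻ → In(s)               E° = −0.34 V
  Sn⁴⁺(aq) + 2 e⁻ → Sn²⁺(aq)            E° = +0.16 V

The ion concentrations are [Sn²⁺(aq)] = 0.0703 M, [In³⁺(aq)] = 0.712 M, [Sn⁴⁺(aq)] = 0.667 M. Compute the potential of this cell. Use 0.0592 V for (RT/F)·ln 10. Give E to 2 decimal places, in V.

+0.53 V

Sn⁴⁺/Sn²⁺ is reduced (cathode, E° = +0.16 V) and In³⁺/In is oxidized (anode).
E°cell = +0.16 − (−0.34) = +0.50 V, with n = 6 electrons transferred.
The balanced reaction is 3 Sn⁴⁺(aq) + 2 In(s) → 3 Sn²⁺(aq) + 2 In³⁺(aq), so Q = ([Sn²⁺(aq)]^3·[In³⁺(aq)]^2) / [Sn⁴⁺(aq)]^3 = 0.000594 and log Q = −3.227.
Applying E = E° − (RT ln10/nF)·log Q gives +0.50 − (0.0592/6)(−3.227) = +0.53 V.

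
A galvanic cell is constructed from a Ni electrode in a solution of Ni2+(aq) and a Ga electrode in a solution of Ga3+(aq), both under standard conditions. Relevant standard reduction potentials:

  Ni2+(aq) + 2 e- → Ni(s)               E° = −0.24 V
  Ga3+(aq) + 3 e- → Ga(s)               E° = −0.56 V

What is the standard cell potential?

+0.32 V

Of the two couples in this cell, the one with the more positive reduction potential is reduced at the cathode: here that is Ni²⁺/Ni (−0.24 V); Ga³⁺/Ga (−0.56 V) is the anode.
E°cell = E°(cathode) − E°(anode) = −0.24 − (−0.56) = +0.32 V.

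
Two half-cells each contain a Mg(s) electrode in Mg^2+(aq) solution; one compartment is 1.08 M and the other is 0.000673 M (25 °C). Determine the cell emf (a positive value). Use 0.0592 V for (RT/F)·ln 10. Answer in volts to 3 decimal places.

For a concentration cell E°cell = 0, since both electrodes use the same couple.
The compartment with the higher Mg^2+(aq) concentration (1.08 M) acts as the cathode; ions are reduced there and produced at the dilute (0.000673 M) anode.
With n = 2, Ecell = −(0.0592/2)·log([dilute]/[conc]) = −(0.0592/2)·log(0.000673/1.08) = +0.095 V.

0.095 V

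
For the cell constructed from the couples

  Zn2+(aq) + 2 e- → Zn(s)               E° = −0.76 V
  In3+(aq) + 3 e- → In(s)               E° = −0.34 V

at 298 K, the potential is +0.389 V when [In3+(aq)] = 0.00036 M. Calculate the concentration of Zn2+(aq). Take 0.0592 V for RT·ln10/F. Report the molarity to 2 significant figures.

The In³⁺/In couple has the larger reduction potential, so it is the cathode: E°cell = −0.34 − (−0.76) = +0.42 V and n = 6.
From the Nernst equation, log Q = n(E° − E)/0.0592 = 6·(+0.42 − (+0.389))/0.0592 = 3.142.
For 2 In3+(aq) + 3 Zn(s) → 2 In(s) + 3 Zn2+(aq), the reaction quotient is Q = [Zn2+(aq)]^3 / [In3+(aq)]^2.
Substituting the known concentrations and solving, log [Zn2+(aq)] = −1.248 and [Zn2+(aq)] = 0.056 M.

0.056 M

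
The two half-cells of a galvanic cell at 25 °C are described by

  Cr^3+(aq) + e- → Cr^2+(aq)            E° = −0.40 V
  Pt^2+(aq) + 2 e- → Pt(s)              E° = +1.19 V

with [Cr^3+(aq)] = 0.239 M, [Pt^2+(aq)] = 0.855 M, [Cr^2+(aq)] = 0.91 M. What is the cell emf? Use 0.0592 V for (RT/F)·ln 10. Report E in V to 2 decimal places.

The Pt²⁺/Pt couple has the more positive E°, so it is the cathode; Cr³⁺/Cr²⁺ is the anode.
E°cell = E°cat − E°an = +1.19 − (−0.40) = +1.59 V; n = 2.
Balancing gives Pt^2+(aq) + 2 Cr^2+(aq) → Pt(s) + 2 Cr^3+(aq); hence Q = [Cr^3+(aq)]^2 / ([Pt^2+(aq)]·[Cr^2+(aq)]^2) = 0.0807 (log Q = −1.093).
Applying E = E° − (RT ln10/nF)·log Q gives +1.59 − (0.0592/2)(−1.093) = +1.62 V.

+1.62 V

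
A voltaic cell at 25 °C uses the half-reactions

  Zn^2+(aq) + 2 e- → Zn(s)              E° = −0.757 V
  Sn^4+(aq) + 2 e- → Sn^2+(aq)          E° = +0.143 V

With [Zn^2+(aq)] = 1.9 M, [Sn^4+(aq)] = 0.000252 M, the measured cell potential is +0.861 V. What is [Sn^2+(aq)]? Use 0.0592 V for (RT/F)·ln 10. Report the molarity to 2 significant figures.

The Sn⁴⁺/Sn²⁺ couple has the larger reduction potential, so it is the cathode: E°cell = +0.143 − (−0.757) = +0.900 V and n = 2.
From the Nernst equation, log Q = n(E° − E)/0.0592 = 2·(+0.900 − (+0.861))/0.0592 = 1.318.
The balanced reaction is Sn^4+(aq) + Zn(s) → Sn^2+(aq) + Zn^2+(aq), so Q = ([Sn^2+(aq)]·[Zn^2+(aq)]) / [Sn^4+(aq)].
Solving for the unknown gives log [Sn^2+(aq)] = −2.559, so [Sn^2+(aq)] ≈ 0.0028 M.

0.0028 M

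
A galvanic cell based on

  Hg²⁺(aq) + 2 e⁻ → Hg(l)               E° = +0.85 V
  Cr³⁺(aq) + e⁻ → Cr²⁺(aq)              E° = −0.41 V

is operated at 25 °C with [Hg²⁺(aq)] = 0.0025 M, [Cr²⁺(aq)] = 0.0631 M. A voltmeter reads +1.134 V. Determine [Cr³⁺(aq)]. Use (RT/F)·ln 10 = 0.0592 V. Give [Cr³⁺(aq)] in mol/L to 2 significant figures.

The Hg²⁺/Hg couple has the larger reduction potential, so it is the cathode: E°cell = +0.85 − (−0.41) = +1.26 V and n = 2.
Rearranging E = E° − (0.0592/n)·log Q gives log Q = 2(+1.26 − (+1.134))/0.0592 = 4.257.
For Hg²⁺(aq) + 2 Cr²⁺(aq) → Hg(l) + 2 Cr³⁺(aq), the reaction quotient is Q = [Cr³⁺(aq)]^2 / ([Hg²⁺(aq)]·[Cr²⁺(aq)]^2).
Solving for the unknown gives log [Cr³⁺(aq)] = −0.373, so [Cr³⁺(aq)] ≈ 0.42 M.

0.42 M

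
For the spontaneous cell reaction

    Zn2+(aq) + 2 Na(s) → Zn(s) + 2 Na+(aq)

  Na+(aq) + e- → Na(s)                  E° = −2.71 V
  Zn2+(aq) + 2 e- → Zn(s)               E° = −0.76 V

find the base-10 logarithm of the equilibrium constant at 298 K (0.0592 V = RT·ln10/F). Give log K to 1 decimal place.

The Zn²⁺/Zn couple is reduced (cathode); E°cell = −0.76 − (−2.71) = +1.95 V with n = 2.
At equilibrium E = 0, so log K = nE°cell / 0.0592 = (2)(+1.95) / 0.0592 = 65.9.

log K = 65.9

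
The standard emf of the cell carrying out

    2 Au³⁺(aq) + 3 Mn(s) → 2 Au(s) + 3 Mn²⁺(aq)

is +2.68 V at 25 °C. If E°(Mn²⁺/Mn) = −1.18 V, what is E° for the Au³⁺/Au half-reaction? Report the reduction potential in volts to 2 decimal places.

+1.50 V

In the reaction as written the Au³⁺/Au couple is reduced (cathode) and Mn²⁺/Mn is oxidized (anode), so E°cell = E°(Au³⁺/Au) − E°(Mn²⁺/Mn).
E°(Au³⁺/Au) = E°cell + E°(anode) = +2.68 + (−1.18) = +1.50 V.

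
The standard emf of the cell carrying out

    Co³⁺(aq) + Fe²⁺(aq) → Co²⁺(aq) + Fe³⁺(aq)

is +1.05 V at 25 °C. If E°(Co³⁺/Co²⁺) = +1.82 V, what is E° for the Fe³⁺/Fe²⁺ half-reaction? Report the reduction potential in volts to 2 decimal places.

In the reaction as written the Co³⁺/Co²⁺ couple is reduced (cathode) and Fe³⁺/Fe²⁺ is oxidized (anode), so E°cell = E°(Co³⁺/Co²⁺) − E°(Fe³⁺/Fe²⁺).
E°(Fe³⁺/Fe²⁺) = E°(cathode) − E°cell = +1.82 − (+1.05) = +0.77 V.

+0.77 V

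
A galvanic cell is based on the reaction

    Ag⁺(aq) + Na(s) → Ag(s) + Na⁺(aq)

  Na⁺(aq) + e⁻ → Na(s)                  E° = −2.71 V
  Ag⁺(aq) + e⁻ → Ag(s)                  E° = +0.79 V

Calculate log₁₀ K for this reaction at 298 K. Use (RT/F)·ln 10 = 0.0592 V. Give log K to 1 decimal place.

The Ag⁺/Ag couple is reduced (cathode); E°cell = +0.79 − (−2.71) = +3.50 V with n = 1.
At equilibrium E = 0, so log K = nE°cell / 0.0592 = (1)(+3.50) / 0.0592 = 59.1.

log K = 59.1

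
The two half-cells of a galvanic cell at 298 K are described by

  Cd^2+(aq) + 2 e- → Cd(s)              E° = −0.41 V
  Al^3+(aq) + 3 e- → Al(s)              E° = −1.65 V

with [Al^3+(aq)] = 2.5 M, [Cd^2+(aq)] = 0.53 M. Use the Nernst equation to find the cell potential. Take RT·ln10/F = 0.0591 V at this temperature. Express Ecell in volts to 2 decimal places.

+1.22 V

The Cd²⁺/Cd couple has the more positive E°, so it is the cathode; Al³⁺/Al is the anode.
E°cell = −0.41 − (−1.65) = +1.24 V, with n = 6 electrons transferred.
The balanced reaction is 3 Cd^2+(aq) + 2 Al(s) → 3 Cd(s) + 2 Al^3+(aq), so Q = [Al^3+(aq)]^2 / [Cd^2+(aq)]^3 = 42 and log Q = 1.623.
By the Nernst equation, E = +1.24 − (0.0591/6)·(1.623) = +1.22 V.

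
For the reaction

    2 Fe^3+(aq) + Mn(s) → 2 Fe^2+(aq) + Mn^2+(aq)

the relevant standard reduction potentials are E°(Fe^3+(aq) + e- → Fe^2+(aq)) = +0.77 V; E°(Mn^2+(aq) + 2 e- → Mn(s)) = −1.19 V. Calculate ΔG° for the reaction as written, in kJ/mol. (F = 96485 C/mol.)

−378 kJ/mol

In the reaction as written Fe^3+(aq) is reduced, so the Fe³⁺/Fe²⁺ couple is the cathode and Mn²⁺/Mn is the anode.
E°cell = +0.77 − (−1.19) = +1.96 V; balancing electrons gives n = 2.
ΔG° = −nFE°cell = −(2)(96485)(+1.96) J/mol = −378 kJ/mol.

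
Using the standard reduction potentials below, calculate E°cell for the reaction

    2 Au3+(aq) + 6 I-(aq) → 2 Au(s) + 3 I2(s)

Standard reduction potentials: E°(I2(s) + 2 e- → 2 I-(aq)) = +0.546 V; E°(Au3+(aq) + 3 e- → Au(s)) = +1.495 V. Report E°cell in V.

In the reaction as written, Au3+(aq) is reduced (cathode) and I2(s) is produced by oxidation at the anode.
E°cell = E°(cathode) − E°(anode) = +1.495 − (+0.546) = +0.949 V.

+0.949 V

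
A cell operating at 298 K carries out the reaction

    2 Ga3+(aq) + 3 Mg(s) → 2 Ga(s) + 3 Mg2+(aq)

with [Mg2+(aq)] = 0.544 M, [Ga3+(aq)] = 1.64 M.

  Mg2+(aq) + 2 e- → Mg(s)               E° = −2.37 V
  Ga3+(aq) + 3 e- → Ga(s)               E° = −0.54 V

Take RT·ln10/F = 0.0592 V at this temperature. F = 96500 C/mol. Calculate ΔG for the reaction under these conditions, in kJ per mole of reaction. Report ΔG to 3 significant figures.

The standard cell potential is −0.54 − (−2.37) = +1.83 V, with n = 6 electrons in the balanced equation.
Here Q = [Mg2+(aq)]^3 / [Ga3+(aq)]^2 = 0.0599 (log Q = −1.223), giving E = +1.83 − (0.0592/6)·(−1.223) = +1.8421 V.
ΔG = −nFE = −(6)(96500)(+1.8421) J/mol = −1070 kJ/mol.

−1070 kJ/mol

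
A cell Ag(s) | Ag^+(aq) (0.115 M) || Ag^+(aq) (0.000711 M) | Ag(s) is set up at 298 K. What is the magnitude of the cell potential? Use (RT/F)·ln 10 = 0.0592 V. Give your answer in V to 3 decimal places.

For a concentration cell E°cell = 0, since both electrodes use the same couple.
The compartment with the higher Ag^+(aq) concentration (0.115 M) acts as the cathode; ions are reduced there and produced at the dilute (0.000711 M) anode.
With n = 1, Ecell = −(0.0592/1)·log([dilute]/[conc]) = −(0.0592/1)·log(0.000711/0.115) = +0.131 V.

0.131 V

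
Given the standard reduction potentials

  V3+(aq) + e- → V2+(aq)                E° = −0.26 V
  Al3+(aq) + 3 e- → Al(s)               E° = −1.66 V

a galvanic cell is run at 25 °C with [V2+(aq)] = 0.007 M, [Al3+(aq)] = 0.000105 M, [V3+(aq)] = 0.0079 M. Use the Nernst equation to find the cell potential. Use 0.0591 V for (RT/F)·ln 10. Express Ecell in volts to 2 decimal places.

The V³⁺/V²⁺ couple has the more positive E°, so it is the cathode; Al³⁺/Al is the anode.
E°cell = E°cat − E°an = −0.26 − (−1.66) = +1.40 V; n = 3.
Balancing gives 3 V3+(aq) + Al(s) → 3 V2+(aq) + Al3+(aq); hence Q = ([V2+(aq)]^3·[Al3+(aq)]) / [V3+(aq)]^3 = 7.3×10^−5 (log Q = −4.136).
Applying E = E° − (RT ln10/nF)·log Q gives +1.40 − (0.0591/3)(−4.136) = +1.48 V.

+1.48 V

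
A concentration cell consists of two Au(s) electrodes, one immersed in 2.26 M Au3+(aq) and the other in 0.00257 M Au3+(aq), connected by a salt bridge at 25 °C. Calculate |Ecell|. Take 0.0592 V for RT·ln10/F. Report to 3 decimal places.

0.058 V

For a concentration cell E°cell = 0, since both electrodes use the same couple.
The compartment with the higher Au3+(aq) concentration (2.26 M) acts as the cathode; ions are reduced there and produced at the dilute (0.00257 M) anode.
With n = 3, Ecell = −(0.0592/3)·log([dilute]/[conc]) = −(0.0592/3)·log(0.00257/2.26) = +0.058 V.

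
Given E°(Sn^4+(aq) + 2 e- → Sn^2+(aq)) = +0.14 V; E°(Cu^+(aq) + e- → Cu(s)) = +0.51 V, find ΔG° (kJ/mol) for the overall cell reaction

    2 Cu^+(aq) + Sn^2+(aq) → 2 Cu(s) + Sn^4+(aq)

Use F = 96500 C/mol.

In the reaction as written Cu^+(aq) is reduced, so the Cu⁺/Cu couple is the cathode and Sn⁴⁺/Sn²⁺ is the anode.
E°cell = +0.51 − (+0.14) = +0.37 V; balancing electrons gives n = 2.
ΔG° = −nFE°cell = −(2)(96500)(+0.37) J/mol = −71.4 kJ/mol.

−71.4 kJ/mol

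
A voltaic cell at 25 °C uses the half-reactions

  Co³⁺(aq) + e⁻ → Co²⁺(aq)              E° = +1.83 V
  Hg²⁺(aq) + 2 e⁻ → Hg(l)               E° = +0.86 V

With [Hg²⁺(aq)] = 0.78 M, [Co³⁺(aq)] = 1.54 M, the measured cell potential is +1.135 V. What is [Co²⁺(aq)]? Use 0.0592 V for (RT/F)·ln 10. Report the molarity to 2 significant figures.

With Co³⁺/Co²⁺ at the cathode and Hg²⁺/Hg at the anode, E°cell = +1.83 − (+0.86) = +0.97 V (n = 2).
Rearranging E = E° − (0.0592/n)·log Q gives log Q = 2(+0.97 − (+1.135))/0.0592 = −5.574.
The balanced reaction is 2 Co³⁺(aq) + Hg(l) → 2 Co²⁺(aq) + Hg²⁺(aq), so Q = ([Co²⁺(aq)]^2·[Hg²⁺(aq)]) / [Co³⁺(aq)]^2.
Substituting the known concentrations and solving, log [Co²⁺(aq)] = −2.546 and [Co²⁺(aq)] = 0.0028 M.

0.0028 M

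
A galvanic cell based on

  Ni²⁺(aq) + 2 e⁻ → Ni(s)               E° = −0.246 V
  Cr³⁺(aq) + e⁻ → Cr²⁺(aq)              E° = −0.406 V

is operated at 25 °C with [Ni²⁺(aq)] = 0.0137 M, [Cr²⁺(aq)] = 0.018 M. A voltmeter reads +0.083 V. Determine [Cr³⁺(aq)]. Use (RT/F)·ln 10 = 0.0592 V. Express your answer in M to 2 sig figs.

0.042 M

Ni²⁺/Ni is the cathode (higher E°); E°cell = −0.246 − (−0.406) = +0.160 V with n = 2.
Since E = E° − (0.0592/n)·log Q, log Q = n(E° − E)/0.0592 = 2.601.
The balanced reaction is Ni²⁺(aq) + 2 Cr²⁺(aq) → Ni(s) + 2 Cr³⁺(aq), so Q = [Cr³⁺(aq)]^2 / ([Ni²⁺(aq)]·[Cr²⁺(aq)]^2).
Solving for the unknown gives log [Cr³⁺(aq)] = −1.376, so [Cr³⁺(aq)] ≈ 0.042 M.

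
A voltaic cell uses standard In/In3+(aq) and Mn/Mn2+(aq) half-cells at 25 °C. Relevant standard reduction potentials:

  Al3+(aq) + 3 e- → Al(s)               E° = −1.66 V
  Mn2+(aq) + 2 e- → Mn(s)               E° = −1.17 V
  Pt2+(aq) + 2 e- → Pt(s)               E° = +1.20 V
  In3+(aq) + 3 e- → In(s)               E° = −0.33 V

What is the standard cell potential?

+0.84 V

The In³⁺/In couple has the higher E°, so In ion is reduced (cathode) and Mn is oxidized (anode).
E°cell = E°(cathode) − E°(anode) = −0.33 − (−1.17) = +0.84 V.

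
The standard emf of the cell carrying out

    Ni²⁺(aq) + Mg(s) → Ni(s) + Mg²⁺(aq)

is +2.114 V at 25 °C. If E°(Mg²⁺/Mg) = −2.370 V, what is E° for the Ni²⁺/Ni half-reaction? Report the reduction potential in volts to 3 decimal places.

In the reaction as written the Ni²⁺/Ni couple is reduced (cathode) and Mg²⁺/Mg is oxidized (anode), so E°cell = E°(Ni²⁺/Ni) − E°(Mg²⁺/Mg).
E°(Ni²⁺/Ni) = E°cell + E°(anode) = +2.114 + (−2.370) = −0.256 V.

−0.256 V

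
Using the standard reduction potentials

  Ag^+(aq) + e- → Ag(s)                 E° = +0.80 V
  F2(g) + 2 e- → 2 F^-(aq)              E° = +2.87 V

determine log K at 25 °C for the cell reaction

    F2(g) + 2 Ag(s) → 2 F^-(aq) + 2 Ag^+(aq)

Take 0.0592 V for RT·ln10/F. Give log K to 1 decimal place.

log K = 69.9

The F₂/F⁻ couple is reduced (cathode); E°cell = +2.87 − (+0.80) = +2.07 V with n = 2.
At equilibrium E = 0, so log K = nE°cell / 0.0592 = (2)(+2.07) / 0.0592 = 69.9.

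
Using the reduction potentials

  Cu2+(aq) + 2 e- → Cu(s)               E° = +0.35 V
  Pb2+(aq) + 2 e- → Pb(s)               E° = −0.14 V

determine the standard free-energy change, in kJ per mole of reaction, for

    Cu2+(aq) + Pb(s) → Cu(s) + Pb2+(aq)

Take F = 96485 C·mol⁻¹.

In the reaction as written Cu2+(aq) is reduced, so the Cu²⁺/Cu couple is the cathode and Pb²⁺/Pb is the anode.
E°cell = +0.35 − (−0.14) = +0.49 V; balancing electrons gives n = 2.
ΔG° = −nFE°cell = −(2)(96485)(+0.49) J/mol = −94.6 kJ/mol.

−94.6 kJ/mol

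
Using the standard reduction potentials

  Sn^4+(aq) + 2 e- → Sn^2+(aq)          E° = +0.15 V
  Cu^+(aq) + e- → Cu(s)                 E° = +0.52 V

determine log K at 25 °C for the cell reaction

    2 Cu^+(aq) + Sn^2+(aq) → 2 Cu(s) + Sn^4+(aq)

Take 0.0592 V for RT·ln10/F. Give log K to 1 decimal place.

log K = 12.5

The Cu⁺/Cu couple is reduced (cathode); E°cell = +0.52 − (+0.15) = +0.37 V with n = 2.
At equilibrium E = 0, so log K = nE°cell / 0.0592 = (2)(+0.37) / 0.0592 = 12.5.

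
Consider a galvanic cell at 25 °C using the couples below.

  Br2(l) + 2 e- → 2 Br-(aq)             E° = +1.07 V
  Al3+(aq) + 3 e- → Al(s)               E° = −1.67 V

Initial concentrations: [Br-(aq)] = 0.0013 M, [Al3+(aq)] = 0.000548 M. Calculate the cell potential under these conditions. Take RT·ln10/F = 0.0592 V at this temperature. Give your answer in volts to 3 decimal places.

Br₂/Br⁻ is reduced (cathode, E° = +1.07 V) and Al³⁺/Al is oxidized (anode).
E°cell = E°cat − E°an = +1.07 − (−1.67) = +2.74 V; n = 6.
For the overall reaction 3 Br2(l) + 2 Al(s) → 6 Br-(aq) + 2 Al3+(aq), Q = [Br-(aq)]^6·[Al3+(aq)]^2 = 1.45×10^−24, giving log Q = −23.839.
Applying E = E° − (RT ln10/nF)·log Q gives +2.74 − (0.0592/6)(−23.839) = +2.975 V.

+2.975 V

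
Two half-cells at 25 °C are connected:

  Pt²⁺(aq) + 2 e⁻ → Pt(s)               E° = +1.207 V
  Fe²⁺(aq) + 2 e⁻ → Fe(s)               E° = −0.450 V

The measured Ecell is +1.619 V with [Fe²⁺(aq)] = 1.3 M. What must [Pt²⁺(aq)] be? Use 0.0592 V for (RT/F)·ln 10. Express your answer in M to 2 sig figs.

0.068 M

The Pt²⁺/Pt couple has the larger reduction potential, so it is the cathode: E°cell = +1.207 − (−0.450) = +1.657 V and n = 2.
Rearranging E = E° − (0.0592/n)·log Q gives log Q = 2(+1.657 − (+1.619))/0.0592 = 1.284.
For Pt²⁺(aq) + Fe(s) → Pt(s) + Fe²⁺(aq), the reaction quotient is Q = [Fe²⁺(aq)] / [Pt²⁺(aq)].
Substituting the known concentrations and solving, log [Pt²⁺(aq)] = −1.170 and [Pt²⁺(aq)] = 0.068 M.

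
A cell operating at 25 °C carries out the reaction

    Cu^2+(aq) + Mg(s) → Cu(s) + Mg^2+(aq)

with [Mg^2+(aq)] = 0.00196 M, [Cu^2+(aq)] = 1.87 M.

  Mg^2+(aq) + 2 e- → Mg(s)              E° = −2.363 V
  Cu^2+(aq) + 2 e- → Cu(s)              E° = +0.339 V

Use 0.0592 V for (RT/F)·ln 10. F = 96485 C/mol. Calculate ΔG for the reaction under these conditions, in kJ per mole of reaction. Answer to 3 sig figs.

The standard cell potential is +0.339 − (−2.363) = +2.702 V, with n = 2 electrons in the balanced equation.
Here Q = [Mg^2+(aq)] / [Cu^2+(aq)] = 0.00105 (log Q = −2.980), giving E = +2.702 − (0.0592/2)·(−2.980) = +2.7902 V.
Then ΔG = −nFE = −2 × 96485 × +2.7902 J/mol = −538 kJ/mol.

−538 kJ/mol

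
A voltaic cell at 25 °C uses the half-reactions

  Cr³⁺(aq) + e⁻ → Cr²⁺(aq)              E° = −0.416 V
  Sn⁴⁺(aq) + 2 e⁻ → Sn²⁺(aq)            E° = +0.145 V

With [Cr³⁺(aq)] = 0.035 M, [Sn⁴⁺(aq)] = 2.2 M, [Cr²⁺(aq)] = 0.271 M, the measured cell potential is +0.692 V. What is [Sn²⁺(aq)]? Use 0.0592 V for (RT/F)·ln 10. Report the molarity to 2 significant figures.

Sn⁴⁺/Sn²⁺ is the cathode (higher E°); E°cell = +0.145 − (−0.416) = +0.561 V with n = 2.
Rearranging E = E° − (0.0592/n)·log Q gives log Q = 2(+0.561 − (+0.692))/0.0592 = −4.426.
Balancing electrons gives Sn⁴⁺(aq) + 2 Cr²⁺(aq) → Sn²⁺(aq) + 2 Cr³⁺(aq); thus Q = ([Sn²⁺(aq)]·[Cr³⁺(aq)]^2) / ([Sn⁴⁺(aq)]·[Cr²⁺(aq)]^2).
Solving for the unknown gives log [Sn²⁺(aq)] = −2.306, so [Sn²⁺(aq)] ≈ 0.0049 M.

0.0049 M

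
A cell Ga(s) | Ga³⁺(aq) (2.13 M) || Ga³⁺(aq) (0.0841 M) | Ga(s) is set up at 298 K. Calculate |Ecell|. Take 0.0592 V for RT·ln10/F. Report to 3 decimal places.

For a concentration cell E°cell = 0, since both electrodes use the same couple.
The compartment with the higher Ga³⁺(aq) concentration (2.13 M) acts as the cathode; ions are reduced there and produced at the dilute (0.0841 M) anode.
With n = 3, Ecell = −(0.0592/3)·log([dilute]/[conc]) = −(0.0592/3)·log(0.0841/2.13) = +0.028 V.

0.028 V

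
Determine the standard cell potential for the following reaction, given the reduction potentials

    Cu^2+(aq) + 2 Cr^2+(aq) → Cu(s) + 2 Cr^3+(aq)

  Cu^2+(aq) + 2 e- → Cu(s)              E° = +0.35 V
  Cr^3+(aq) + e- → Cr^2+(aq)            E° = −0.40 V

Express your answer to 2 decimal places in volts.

+0.75 V

Cu^2+(aq) gains electrons, so the Cu²⁺/Cu couple is the cathode; the Cr³⁺/Cr²⁺ couple is the anode.
E°cell = E°(cathode) − E°(anode) = +0.35 − (−0.40) = +0.75 V.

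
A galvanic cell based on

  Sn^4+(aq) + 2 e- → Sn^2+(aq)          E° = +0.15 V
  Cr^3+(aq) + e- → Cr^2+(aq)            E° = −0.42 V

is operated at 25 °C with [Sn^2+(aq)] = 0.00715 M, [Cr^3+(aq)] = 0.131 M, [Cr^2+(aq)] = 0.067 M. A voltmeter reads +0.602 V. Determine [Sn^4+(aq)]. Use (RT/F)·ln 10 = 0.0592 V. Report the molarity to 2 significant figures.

The Sn⁴⁺/Sn²⁺ couple has the larger reduction potential, so it is the cathode: E°cell = +0.15 − (−0.42) = +0.57 V and n = 2.
Since E = E° − (0.0592/n)·log Q, log Q = n(E° − E)/0.0592 = −1.081.
Balancing electrons gives Sn^4+(aq) + 2 Cr^2+(aq) → Sn^2+(aq) + 2 Cr^3+(aq); thus Q = ([Sn^2+(aq)]·[Cr^3+(aq)]^2) / ([Sn^4+(aq)]·[Cr^2+(aq)]^2).
Solving for the unknown gives log [Sn^4+(aq)] = −0.482, so [Sn^4+(aq)] ≈ 0.33 M.

0.33 M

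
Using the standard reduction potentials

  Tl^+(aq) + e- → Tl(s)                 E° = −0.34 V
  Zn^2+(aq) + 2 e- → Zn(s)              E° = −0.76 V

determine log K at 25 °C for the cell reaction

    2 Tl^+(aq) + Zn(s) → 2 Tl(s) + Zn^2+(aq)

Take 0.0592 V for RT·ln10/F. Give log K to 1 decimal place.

log K = 14.2

The Tl⁺/Tl couple is reduced (cathode); E°cell = −0.34 − (−0.76) = +0.42 V with n = 2.
At equilibrium E = 0, so log K = nE°cell / 0.0592 = (2)(+0.42) / 0.0592 = 14.2.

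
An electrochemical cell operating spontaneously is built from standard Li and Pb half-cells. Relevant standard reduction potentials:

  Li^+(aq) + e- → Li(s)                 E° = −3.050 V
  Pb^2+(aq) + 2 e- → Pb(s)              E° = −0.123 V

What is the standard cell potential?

The Pb²⁺/Pb couple has the higher E°, so Pb ion is reduced (cathode) and Li is oxidized (anode).
E°cell = E°(cathode) − E°(anode) = −0.123 − (−3.050) = +2.927 V.

+2.927 V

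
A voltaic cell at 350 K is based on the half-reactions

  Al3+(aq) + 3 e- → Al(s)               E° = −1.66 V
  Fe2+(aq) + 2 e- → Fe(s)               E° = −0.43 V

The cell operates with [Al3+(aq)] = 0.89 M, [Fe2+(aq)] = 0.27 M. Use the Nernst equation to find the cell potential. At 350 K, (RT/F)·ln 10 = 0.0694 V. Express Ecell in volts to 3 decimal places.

+1.211 V

Since E°(Fe²⁺/Fe) > E°(Al³⁺/Al), Fe²⁺/Fe serves as the cathode.
The standard potential is −0.43 − (−1.66) = +1.23 V and the balanced reaction transfers n = 6 electrons.
For the overall reaction 3 Fe2+(aq) + 2 Al(s) → 3 Fe(s) + 2 Al3+(aq), Q = [Al3+(aq)]^2 / [Fe2+(aq)]^3 = 40.2, giving log Q = 1.605.
Applying E = E° − (RT ln10/nF)·log Q gives +1.23 − (0.0694/6)(1.605) = +1.211 V.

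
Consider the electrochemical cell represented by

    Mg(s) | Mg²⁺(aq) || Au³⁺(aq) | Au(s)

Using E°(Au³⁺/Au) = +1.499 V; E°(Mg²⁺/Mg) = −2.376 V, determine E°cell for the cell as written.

By convention the left-hand electrode in cell notation is the anode (oxidation) and the right-hand electrode is the cathode (reduction).
E°cell = E°(right) − E°(left) = +1.499 − (−2.376) = +3.875 V.

+3.875 V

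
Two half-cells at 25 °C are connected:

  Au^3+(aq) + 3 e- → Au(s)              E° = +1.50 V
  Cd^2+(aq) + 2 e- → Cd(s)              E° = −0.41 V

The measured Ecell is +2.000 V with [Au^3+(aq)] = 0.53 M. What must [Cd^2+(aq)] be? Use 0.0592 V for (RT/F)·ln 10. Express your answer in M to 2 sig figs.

0.00060 M

Au³⁺/Au is the cathode (higher E°); E°cell = +1.50 − (−0.41) = +1.91 V with n = 6.
Rearranging E = E° − (0.0592/n)·log Q gives log Q = 6(+1.91 − (+2.000))/0.0592 = −9.122.
Balancing electrons gives 2 Au^3+(aq) + 3 Cd(s) → 2 Au(s) + 3 Cd^2+(aq); thus Q = [Cd^2+(aq)]^3 / [Au^3+(aq)]^2.
Substituting the known concentrations and solving, log [Cd^2+(aq)] = −3.224 and [Cd^2+(aq)] = 0.00060 M.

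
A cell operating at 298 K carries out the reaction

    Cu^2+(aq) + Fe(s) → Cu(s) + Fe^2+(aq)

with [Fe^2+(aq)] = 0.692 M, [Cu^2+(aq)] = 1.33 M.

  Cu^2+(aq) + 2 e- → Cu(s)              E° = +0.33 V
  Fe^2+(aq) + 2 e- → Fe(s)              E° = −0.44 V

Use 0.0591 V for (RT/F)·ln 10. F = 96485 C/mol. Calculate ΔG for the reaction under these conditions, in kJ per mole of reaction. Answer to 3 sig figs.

−150 kJ/mol

E°cell = +0.33 − (−0.44) = +0.77 V; the balanced reaction transfers n = 2 electrons.
Here Q = [Fe^2+(aq)] / [Cu^2+(aq)] = 0.52 (log Q = −0.284), giving E = +0.77 − (0.0591/2)·(−0.284) = +0.7784 V.
Then ΔG = −nFE = −2 × 96485 × +0.7784 J/mol = −150 kJ/mol.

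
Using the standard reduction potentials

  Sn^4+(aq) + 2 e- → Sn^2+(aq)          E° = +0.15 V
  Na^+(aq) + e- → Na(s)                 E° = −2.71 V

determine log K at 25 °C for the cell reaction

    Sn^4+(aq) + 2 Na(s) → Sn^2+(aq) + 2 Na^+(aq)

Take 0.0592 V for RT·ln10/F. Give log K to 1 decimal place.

The Sn⁴⁺/Sn²⁺ couple is reduced (cathode); E°cell = +0.15 − (−2.71) = +2.86 V with n = 2.
At equilibrium E = 0, so log K = nE°cell / 0.0592 = (2)(+2.86) / 0.0592 = 96.6.

log K = 96.6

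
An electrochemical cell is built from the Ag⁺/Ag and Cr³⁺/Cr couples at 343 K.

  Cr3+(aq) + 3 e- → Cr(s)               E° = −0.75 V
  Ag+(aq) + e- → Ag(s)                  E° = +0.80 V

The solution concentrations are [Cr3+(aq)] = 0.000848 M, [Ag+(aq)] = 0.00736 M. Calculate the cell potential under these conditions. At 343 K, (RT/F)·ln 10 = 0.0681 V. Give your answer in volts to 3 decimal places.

Since E°(Ag⁺/Ag) > E°(Cr³⁺/Cr), Ag⁺/Ag serves as the cathode.
The standard potential is +0.80 − (−0.75) = +1.55 V and the balanced reaction transfers n = 3 electrons.
Balancing gives 3 Ag+(aq) + Cr(s) → 3 Ag(s) + Cr3+(aq); hence Q = [Cr3+(aq)] / [Ag+(aq)]^3 = 2.13×10^3 (log Q = 3.328).
Applying E = E° − (RT ln10/nF)·log Q gives +1.55 − (0.0681/3)(3.328) = +1.474 V.

+1.474 V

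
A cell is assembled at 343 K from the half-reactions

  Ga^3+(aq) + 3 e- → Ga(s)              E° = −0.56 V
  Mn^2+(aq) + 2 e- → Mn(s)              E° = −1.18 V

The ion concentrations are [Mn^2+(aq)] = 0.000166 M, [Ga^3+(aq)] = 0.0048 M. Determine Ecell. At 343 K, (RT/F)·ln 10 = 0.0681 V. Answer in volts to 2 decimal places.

The Ga³⁺/Ga couple has the more positive E°, so it is the cathode; Mn²⁺/Mn is the anode.
E°cell = E°cat − E°an = −0.56 − (−1.18) = +0.62 V; n = 6.
Balancing gives 2 Ga^3+(aq) + 3 Mn(s) → 2 Ga(s) + 3 Mn^2+(aq); hence Q = [Mn^2+(aq)]^3 / [Ga^3+(aq)]^2 = 1.99×10^−7 (log Q = −6.702).
E = E° − (0.0681/n)·log Q = +0.62 − (0.0681/6)(−6.702) = +0.70 V.

+0.70 V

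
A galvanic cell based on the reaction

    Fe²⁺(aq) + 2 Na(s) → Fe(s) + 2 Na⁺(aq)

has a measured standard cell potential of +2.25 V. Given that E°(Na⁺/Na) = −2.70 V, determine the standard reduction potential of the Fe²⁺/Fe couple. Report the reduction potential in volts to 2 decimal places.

−0.45 V

In the reaction as written the Fe²⁺/Fe couple is reduced (cathode) and Na⁺/Na is oxidized (anode), so E°cell = E°(Fe²⁺/Fe) − E°(Na⁺/Na).
E°(Fe²⁺/Fe) = E°cell + E°(anode) = +2.25 + (−2.70) = −0.45 V.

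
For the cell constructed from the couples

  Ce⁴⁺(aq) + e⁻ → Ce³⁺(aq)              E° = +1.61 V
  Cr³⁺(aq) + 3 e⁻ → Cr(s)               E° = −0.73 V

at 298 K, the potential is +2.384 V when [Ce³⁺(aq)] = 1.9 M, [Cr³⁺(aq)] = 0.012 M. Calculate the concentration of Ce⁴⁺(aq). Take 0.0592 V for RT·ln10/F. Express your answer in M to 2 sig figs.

With Ce⁴⁺/Ce³⁺ at the cathode and Cr³⁺/Cr at the anode, E°cell = +1.61 − (−0.73) = +2.34 V (n = 3).
Since E = E° − (0.0592/n)·log Q, log Q = n(E° − E)/0.0592 = −2.230.
Balancing electrons gives 3 Ce⁴⁺(aq) + Cr(s) → 3 Ce³⁺(aq) + Cr³⁺(aq); thus Q = ([Ce³⁺(aq)]^3·[Cr³⁺(aq)]) / [Ce⁴⁺(aq)]^3.
Solving for the unknown gives log [Ce⁴⁺(aq)] = 0.382, so [Ce⁴⁺(aq)] ≈ 2.4 M.

2.4 M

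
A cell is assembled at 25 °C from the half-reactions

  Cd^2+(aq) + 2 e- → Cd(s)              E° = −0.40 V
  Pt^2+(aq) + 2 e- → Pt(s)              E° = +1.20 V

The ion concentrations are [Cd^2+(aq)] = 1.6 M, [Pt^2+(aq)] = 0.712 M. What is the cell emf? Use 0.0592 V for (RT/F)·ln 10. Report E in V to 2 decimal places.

Pt²⁺/Pt is reduced (cathode, E° = +1.20 V) and Cd²⁺/Cd is oxidized (anode).
E°cell = +1.20 − (−0.40) = +1.60 V, with n = 2 electrons transferred.
The balanced reaction is Pt^2+(aq) + Cd(s) → Pt(s) + Cd^2+(aq), so Q = [Cd^2+(aq)] / [Pt^2+(aq)] = 2.25 and log Q = 0.352.
Applying E = E° − (RT ln10/nF)·log Q gives +1.60 − (0.0592/2)(0.352) = +1.59 V.

+1.59 V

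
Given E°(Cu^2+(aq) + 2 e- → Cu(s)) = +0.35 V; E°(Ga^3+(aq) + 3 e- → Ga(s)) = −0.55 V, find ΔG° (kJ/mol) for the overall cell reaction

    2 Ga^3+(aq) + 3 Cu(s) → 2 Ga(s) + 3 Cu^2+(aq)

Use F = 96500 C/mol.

+521 kJ/mol

In the reaction as written Ga^3+(aq) is reduced, so the Ga³⁺/Ga couple is the cathode and Cu²⁺/Cu is the anode.
E°cell = −0.55 − (+0.35) = −0.90 V; balancing electrons gives n = 6.
ΔG° = −nFE°cell = −(6)(96500)(−0.90) J/mol = +521 kJ/mol.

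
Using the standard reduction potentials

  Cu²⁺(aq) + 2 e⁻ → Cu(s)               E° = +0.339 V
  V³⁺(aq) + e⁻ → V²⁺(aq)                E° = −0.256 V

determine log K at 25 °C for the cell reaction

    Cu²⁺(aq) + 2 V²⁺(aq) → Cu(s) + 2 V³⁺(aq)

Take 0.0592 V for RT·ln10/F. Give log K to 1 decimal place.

The Cu²⁺/Cu couple is reduced (cathode); E°cell = +0.339 − (−0.256) = +0.595 V with n = 2.
At equilibrium E = 0, so log K = nE°cell / 0.0592 = (2)(+0.595) / 0.0592 = 20.1.

log K = 20.1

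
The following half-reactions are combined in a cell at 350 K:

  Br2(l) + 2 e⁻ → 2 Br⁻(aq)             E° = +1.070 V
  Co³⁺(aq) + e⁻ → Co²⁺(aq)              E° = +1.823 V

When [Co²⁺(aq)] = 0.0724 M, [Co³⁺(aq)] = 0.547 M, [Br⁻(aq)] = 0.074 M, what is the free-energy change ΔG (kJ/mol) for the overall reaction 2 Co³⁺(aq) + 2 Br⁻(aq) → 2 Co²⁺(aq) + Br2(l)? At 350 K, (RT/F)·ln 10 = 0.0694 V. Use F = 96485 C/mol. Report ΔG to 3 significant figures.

With Co³⁺/Co²⁺ reduced at the cathode, E°cell = +1.823 − (+1.070) = +0.753 V and n = 2.
Q = [Co²⁺(aq)]^2 / ([Co³⁺(aq)]^2·[Br⁻(aq)]^2) = 3.2, so log Q = 0.505 and E = +0.753 − (0.0694/2)(0.505) = +0.7355 V.
Then ΔG = −nFE = −2 × 96485 × +0.7355 J/mol = −142 kJ/mol.

−142 kJ/mol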